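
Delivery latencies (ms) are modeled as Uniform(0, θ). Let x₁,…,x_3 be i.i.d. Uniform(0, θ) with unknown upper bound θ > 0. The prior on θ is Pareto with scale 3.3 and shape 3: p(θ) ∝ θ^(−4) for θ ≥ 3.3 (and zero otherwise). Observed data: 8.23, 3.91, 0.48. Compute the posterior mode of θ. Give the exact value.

The Uniform(0, θ) likelihood is θ^(−n) for θ ≥ max(xᵢ), zero otherwise. Here max(xᵢ) = 8.23.
Posterior ∝ θ^(−4) · θ^(−3) = θ^(−7) on θ ≥ max(3.3, 8.23) = 8.23.
This density is strictly decreasing in θ, so the posterior mode lies at the lower boundary of the support.

θ̂_MAP = 8.23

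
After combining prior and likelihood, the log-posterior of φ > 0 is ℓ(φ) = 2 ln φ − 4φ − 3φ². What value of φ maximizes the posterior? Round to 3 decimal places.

ℓ'(φ) = 2/φ − 4 − 6φ. Setting this to zero and multiplying by φ: 6φ² + 4φ − 2 = 0.
φ = (−4 + √(4² + 4·6·2)) / (2·6) = (−4 + √64) / 12 = (−4 + 8)/12 = 1/3.
ℓ''(φ) = −2/φ² − 6 < 0, confirming a maximum.

φ̂_MAP = 0.333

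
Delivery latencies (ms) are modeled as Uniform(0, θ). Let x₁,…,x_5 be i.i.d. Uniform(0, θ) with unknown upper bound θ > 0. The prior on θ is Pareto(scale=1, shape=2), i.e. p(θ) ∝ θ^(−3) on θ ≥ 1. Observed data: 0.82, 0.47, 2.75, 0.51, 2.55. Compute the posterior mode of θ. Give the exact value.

θ̂_MAP = 2.75

The Uniform(0, θ) likelihood is θ^(−n) for θ ≥ max(xᵢ), zero otherwise. Here max(xᵢ) = 2.75.
Posterior ∝ θ^(−3) · θ^(−5) = θ^(−8) on θ ≥ max(1, 2.75) = 2.75.
This density is strictly decreasing in θ, so the posterior mode lies at the lower boundary of the support.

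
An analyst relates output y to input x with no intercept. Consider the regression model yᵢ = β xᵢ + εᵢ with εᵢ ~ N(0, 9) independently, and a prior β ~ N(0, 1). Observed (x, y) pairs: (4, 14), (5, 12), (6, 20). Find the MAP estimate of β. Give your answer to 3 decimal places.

β̂_MAP = 2.744

log p(β | y) = −Σ(yᵢ − βxᵢ)²/(2·9) − β²/(2·1) + const.
Setting the derivative to zero: Σxᵢ(yᵢ − βxᵢ)/9 − β/1 = 0, so β = Σxᵢyᵢ / (Σxᵢ² + σ²/τ²).
Σxᵢyᵢ = 4·14 + 5·12 + 6·20 = 236; Σxᵢ² = 77; σ²/τ² = 9.
β̂_MAP = 236 / (77 + 9) = 236/86 ≈ 2.744.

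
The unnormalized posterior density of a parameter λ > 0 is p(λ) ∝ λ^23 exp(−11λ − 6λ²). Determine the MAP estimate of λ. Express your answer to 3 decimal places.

λ̂_MAP = 1.000

ℓ'(λ) = 23/λ − 11 − 12λ. Setting this to zero and multiplying by λ: 12λ² + 11λ − 23 = 0.
λ = (−11 + √(11² + 4·12·23)) / (2·12) = (−11 + √1225) / 24 = (−11 + 35)/24 = 1.
ℓ''(λ) = −23/λ² − 12 < 0, confirming a maximum.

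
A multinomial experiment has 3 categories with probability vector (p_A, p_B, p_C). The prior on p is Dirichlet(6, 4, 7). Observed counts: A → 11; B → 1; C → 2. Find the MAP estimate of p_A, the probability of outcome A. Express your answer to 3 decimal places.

The posterior is Dirichlet(αᵢ + nᵢ) = Dirichlet(17, 5, 9).
For a Dirichlet(a₁,…,a_K) with all aᵢ > 1, the mode has j-th component (aⱼ − 1)/(Σaᵢ − K).
Here Σaᵢ = 31 and K = 3, so p_A = (17 − 1)/(31 − 3) = 16/28 ≈ 0.571.

MAP estimate of p_A = 0.571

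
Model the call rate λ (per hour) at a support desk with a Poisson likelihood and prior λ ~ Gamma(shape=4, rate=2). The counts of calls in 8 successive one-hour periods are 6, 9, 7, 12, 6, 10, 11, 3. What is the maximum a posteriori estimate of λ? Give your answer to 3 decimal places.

Σxᵢ = 6+9+7+12+6+10+11+3 = 64, with n = 8.
Posterior ∝ λ^3e^(−2λ) · λ^64e^(−8λ) = λ^67e^(−10λ), i.e. Gamma(shape=68, rate=10).
The mode of a Gamma(a, b) with a ≥ 1 (shape–rate) is (a−1)/b = 67/10 ≈ 6.700.

λ̂_MAP = 6.700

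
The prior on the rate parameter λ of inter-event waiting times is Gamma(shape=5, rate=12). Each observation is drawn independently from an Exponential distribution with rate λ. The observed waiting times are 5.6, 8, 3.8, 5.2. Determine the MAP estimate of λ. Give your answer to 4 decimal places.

λ̂_MAP = 0.2312

The Exponential(rate=λ) likelihood is ∝ λ^n e^(−λΣtᵢ). Here n = 4 and Σtᵢ = 5.6 + 8 + 3.8 + 5.2 = 22.6.
Posterior ∝ λ^4e^(−12λ) · λ^4e^(−22.6λ) = λ^8e^(−34.6λ), i.e. Gamma(9, 34.6).
Mode = (a−1)/b = 8/34.6 ≈ 0.2312.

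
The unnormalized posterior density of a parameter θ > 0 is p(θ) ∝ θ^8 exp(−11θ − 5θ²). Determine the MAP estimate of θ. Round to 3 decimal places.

θ̂_MAP = 0.500

ℓ'(θ) = 8/θ − 11 − 10θ. Setting this to zero and multiplying by θ: 10θ² + 11θ − 8 = 0.
θ = (−11 + √(11² + 4·10·8)) / (2·10) = (−11 + √441) / 20 = (−11 + 21)/20 = 1/2.
ℓ''(θ) = −8/θ² − 10 < 0, confirming a maximum.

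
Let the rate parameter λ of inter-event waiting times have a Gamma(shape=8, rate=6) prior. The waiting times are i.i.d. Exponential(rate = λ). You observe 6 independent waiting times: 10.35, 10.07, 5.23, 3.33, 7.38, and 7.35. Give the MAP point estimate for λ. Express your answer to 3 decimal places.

λ̂_MAP = 0.262

The Exponential(rate=λ) likelihood is ∝ λ^n e^(−λΣtᵢ). Here n = 6 and Σtᵢ = 10.35 + 10.07 + 5.23 + 3.33 + 7.38 + 7.35 = 43.71.
Posterior ∝ λ^7e^(−6λ) · λ^6e^(−43.71λ) = λ^13e^(−49.71λ), i.e. Gamma(14, 49.71).
Mode = (a−1)/b = 13/49.71 ≈ 0.262.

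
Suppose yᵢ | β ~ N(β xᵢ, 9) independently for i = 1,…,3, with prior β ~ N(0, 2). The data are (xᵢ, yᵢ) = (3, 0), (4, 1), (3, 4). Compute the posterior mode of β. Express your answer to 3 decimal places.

β̂_MAP = 0.416

log p(β | y) = −Σ(yᵢ − βxᵢ)²/(2·9) − β²/(2·2) + const.
Setting the derivative to zero: Σxᵢ(yᵢ − βxᵢ)/9 − β/2 = 0, so β = Σxᵢyᵢ / (Σxᵢ² + σ²/τ²).
Σxᵢyᵢ = 3·0 + 4·1 + 3·4 = 16; Σxᵢ² = 34; σ²/τ² = 4.5.
β̂_MAP = 16 / (34 + 4.5) = 16/38.5 ≈ 0.416.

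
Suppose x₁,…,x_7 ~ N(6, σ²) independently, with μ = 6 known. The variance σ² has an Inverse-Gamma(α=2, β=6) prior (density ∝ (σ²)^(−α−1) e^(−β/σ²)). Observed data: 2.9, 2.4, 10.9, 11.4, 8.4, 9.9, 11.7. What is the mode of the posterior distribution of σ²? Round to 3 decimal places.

Sum of squared deviations about the known mean: SS = (2.9−6)² + (2.4−6)² + (10.9−6)² + (11.4−6)² + (8.4−6)² + (9.9−6)² + (11.7−6)² = 129.2.
The Normal likelihood contributes (σ²)^(−n/2) exp(−SS/(2σ²)), so the posterior is Inverse-Gamma(α + n/2, β + SS/2) = Inverse-Gamma(5.5, 70.6).
The mode of Inverse-Gamma(a, b) is b/(a+1) = 70.6/6.5 ≈ 10.862.

σ̂²_MAP = 10.862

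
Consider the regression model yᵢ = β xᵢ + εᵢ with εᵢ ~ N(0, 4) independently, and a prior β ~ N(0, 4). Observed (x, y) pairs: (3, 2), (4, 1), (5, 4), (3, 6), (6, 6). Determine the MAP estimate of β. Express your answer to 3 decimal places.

log p(β | y) = −Σ(yᵢ − βxᵢ)²/(2·4) − β²/(2·4) + const.
Setting the derivative to zero: Σxᵢ(yᵢ − βxᵢ)/4 − β/4 = 0, so β = Σxᵢyᵢ / (Σxᵢ² + σ²/τ²).
Σxᵢyᵢ = 3·2 + 4·1 + 5·4 + 3·6 + 6·6 = 84; Σxᵢ² = 95; σ²/τ² = 1.
β̂_MAP = 84 / (95 + 1) = 84/96 ≈ 0.875.

β̂_MAP = 0.875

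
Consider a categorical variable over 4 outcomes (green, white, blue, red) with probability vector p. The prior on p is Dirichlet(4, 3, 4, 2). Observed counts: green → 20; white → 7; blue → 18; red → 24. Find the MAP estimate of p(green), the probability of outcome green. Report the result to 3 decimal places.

The posterior is Dirichlet(αᵢ + nᵢ) = Dirichlet(24, 10, 22, 26).
For a Dirichlet(a₁,…,a_K) with all aᵢ > 1, the mode has j-th component (aⱼ − 1)/(Σaᵢ − K).
Here Σaᵢ = 82 and K = 4, so p(green) = (24 − 1)/(82 − 4) = 23/78 ≈ 0.295.

MAP estimate of p(green) = 0.295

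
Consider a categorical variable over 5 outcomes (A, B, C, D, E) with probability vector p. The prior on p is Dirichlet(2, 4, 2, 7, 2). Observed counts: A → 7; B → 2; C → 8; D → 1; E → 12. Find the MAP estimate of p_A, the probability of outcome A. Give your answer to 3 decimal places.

The posterior is Dirichlet(αᵢ + nᵢ) = Dirichlet(9, 6, 10, 8, 14).
For a Dirichlet(a₁,…,a_K) with all aᵢ > 1, the mode has j-th component (aⱼ − 1)/(Σaᵢ − K).
Here Σaᵢ = 47 and K = 5, so p_A = (9 − 1)/(47 − 5) = 8/42 ≈ 0.190.

MAP estimate of p_A = 0.190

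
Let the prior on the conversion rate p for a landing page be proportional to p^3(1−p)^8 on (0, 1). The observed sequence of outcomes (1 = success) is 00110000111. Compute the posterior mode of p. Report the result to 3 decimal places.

p̂_MAP = 0.364

The prior density ∝ p^3(1−p)^8 is the kernel of Beta(4, 9).
Data: 5 successes in 11 trials (from the sequence). The binomial likelihood contributes p^5(1−p)^6, so the posterior is Beta(4+5, 9+6) = Beta(9, 15).
For Beta(a, b) with a, b > 1 the mode is (a−1)/(a+b−2) = 8/22 ≈ 0.364.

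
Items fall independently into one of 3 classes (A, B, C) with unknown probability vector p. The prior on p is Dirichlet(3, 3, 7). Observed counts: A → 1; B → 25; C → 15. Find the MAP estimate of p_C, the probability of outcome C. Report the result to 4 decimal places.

The posterior is Dirichlet(αᵢ + nᵢ) = Dirichlet(4, 28, 22).
For a Dirichlet(a₁,…,a_K) with all aᵢ > 1, the mode has j-th component (aⱼ − 1)/(Σaᵢ − K).
Here Σaᵢ = 54 and K = 3, so p_C = (22 − 1)/(54 − 3) = 21/51 ≈ 0.4118.

MAP estimate of p_C = 0.4118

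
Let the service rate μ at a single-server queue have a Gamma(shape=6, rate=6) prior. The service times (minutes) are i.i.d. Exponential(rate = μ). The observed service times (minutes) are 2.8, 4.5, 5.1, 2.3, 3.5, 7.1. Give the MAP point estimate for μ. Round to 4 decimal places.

μ̂_MAP = 0.3514

The Exponential(rate=μ) likelihood is ∝ μ^n e^(−μΣtᵢ). Here n = 6 and Σtᵢ = 2.8 + 4.5 + 5.1 + 2.3 + 3.5 + 7.1 = 25.3.
Posterior ∝ μ^5e^(−6μ) · μ^6e^(−25.3μ) = μ^11e^(−31.3μ), i.e. Gamma(12, 31.3).
Mode = (a−1)/b = 11/31.3 ≈ 0.3514.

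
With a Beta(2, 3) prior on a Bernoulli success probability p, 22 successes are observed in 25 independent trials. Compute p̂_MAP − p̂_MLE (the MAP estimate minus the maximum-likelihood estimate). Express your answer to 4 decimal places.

MAP − MLE = -0.0586

Posterior is Beta(24, 6); MAP = (24−1)/(30−2) = 23/28 ≈ 0.82143.
MLE ignores the prior: p̂_MLE = k/n = 22/25 ≈ 0.88000.
Difference = 23/28 − 22/25 = -41/700 ≈ -0.0586.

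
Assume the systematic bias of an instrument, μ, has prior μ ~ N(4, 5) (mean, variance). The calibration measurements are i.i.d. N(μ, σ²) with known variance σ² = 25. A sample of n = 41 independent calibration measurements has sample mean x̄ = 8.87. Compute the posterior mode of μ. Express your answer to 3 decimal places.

n = 41, x̄ = 8.87.
For a Normal prior and Normal likelihood with known variance, the posterior is Normal; its mode equals its mean, the precision-weighted average.
Prior precision 1/σ₀² = 1/5 = 0.2; data precision n/σ² = 41/25 = 1.64.
μ̂ = (0.2·4 + 1.64·8.87) / (0.2 + 1.64) = 15.3468/1.84 = 38367/4600 ≈ 8.341.

μ̂_MAP = 8.341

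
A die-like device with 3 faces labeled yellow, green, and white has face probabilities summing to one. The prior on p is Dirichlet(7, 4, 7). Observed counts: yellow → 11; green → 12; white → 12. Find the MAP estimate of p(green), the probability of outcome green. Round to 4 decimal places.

The posterior is Dirichlet(αᵢ + nᵢ) = Dirichlet(18, 16, 19).
For a Dirichlet(a₁,…,a_K) with all aᵢ > 1, the mode has j-th component (aⱼ − 1)/(Σaᵢ − K).
Here Σaᵢ = 53 and K = 3, so p(green) = (16 − 1)/(53 − 3) = 15/50 ≈ 0.3000.

MAP estimate of p(green) = 0.3000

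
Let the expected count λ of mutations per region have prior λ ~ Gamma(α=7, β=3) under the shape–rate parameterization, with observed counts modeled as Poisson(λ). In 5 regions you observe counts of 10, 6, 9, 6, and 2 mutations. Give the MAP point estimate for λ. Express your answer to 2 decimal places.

Σxᵢ = 10+6+9+6+2 = 33, with n = 5.
Posterior ∝ λ^6e^(−3λ) · λ^33e^(−5λ) = λ^39e^(−8λ), i.e. Gamma(shape=40, rate=8).
The mode of a Gamma(a, b) with a ≥ 1 (shape–rate) is (a−1)/b = 39/8 ≈ 4.88.

λ̂_MAP = 4.88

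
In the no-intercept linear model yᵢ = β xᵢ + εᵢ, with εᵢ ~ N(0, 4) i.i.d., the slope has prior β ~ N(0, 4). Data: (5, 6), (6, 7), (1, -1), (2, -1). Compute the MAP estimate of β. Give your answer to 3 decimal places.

β̂_MAP = 1.030

log p(β | y) = −Σ(yᵢ − βxᵢ)²/(2·4) − β²/(2·4) + const.
Setting the derivative to zero: Σxᵢ(yᵢ − βxᵢ)/4 − β/4 = 0, so β = Σxᵢyᵢ / (Σxᵢ² + σ²/τ²).
Σxᵢyᵢ = 5·6 + 6·7 + 1·(-1) + 2·(-1) = 69; Σxᵢ² = 66; σ²/τ² = 1.
β̂_MAP = 69 / (66 + 1) = 69/67 ≈ 1.030.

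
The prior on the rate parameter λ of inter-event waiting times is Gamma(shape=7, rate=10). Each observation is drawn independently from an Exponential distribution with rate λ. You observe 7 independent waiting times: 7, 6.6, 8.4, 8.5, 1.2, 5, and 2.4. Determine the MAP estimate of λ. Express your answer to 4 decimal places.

The Exponential(rate=λ) likelihood is ∝ λ^n e^(−λΣtᵢ). Here n = 7 and Σtᵢ = 7 + 6.6 + 8.4 + 8.5 + 1.2 + 5 + 2.4 = 39.1.
Posterior ∝ λ^6e^(−10λ) · λ^7e^(−39.1λ) = λ^13e^(−49.1λ), i.e. Gamma(14, 49.1).
Mode = (a−1)/b = 13/49.1 ≈ 0.2648.

λ̂_MAP = 0.2648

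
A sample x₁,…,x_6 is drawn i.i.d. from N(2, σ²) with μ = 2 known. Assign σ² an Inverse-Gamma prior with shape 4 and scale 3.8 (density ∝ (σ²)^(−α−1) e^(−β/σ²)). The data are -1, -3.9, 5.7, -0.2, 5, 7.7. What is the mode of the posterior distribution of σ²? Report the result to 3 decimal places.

Sum of squared deviations about the known mean: SS = (-1−2)² + (-3.9−2)² + (5.7−2)² + (-0.2−2)² + (5−2)² + (7.7−2)² = 103.83.
The Normal likelihood contributes (σ²)^(−n/2) exp(−SS/(2σ²)), so the posterior is Inverse-Gamma(α + n/2, β + SS/2) = Inverse-Gamma(7, 55.715).
The mode of Inverse-Gamma(a, b) is b/(a+1) = 55.715/8 ≈ 6.964.

σ̂²_MAP = 6.964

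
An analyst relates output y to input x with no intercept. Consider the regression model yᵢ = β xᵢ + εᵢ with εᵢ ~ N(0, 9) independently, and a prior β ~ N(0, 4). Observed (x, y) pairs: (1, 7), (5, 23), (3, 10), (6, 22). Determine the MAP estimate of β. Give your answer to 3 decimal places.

β̂_MAP = 3.877

log p(β | y) = −Σ(yᵢ − βxᵢ)²/(2·9) − β²/(2·4) + const.
Setting the derivative to zero: Σxᵢ(yᵢ − βxᵢ)/9 − β/4 = 0, so β = Σxᵢyᵢ / (Σxᵢ² + σ²/τ²).
Σxᵢyᵢ = 1·7 + 5·23 + 3·10 + 6·22 = 284; Σxᵢ² = 71; σ²/τ² = 2.25.
β̂_MAP = 284 / (71 + 2.25) = 284/73.25 ≈ 3.877.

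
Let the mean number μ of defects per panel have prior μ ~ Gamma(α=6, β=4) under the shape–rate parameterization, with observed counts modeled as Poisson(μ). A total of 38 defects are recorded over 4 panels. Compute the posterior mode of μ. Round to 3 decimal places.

μ̂_MAP = 5.375

Σxᵢ = 38, n = 4.
Posterior ∝ μ^5e^(−4μ) · μ^38e^(−4μ) = μ^43e^(−8μ), i.e. Gamma(shape=44, rate=8).
The mode of a Gamma(a, b) with a ≥ 1 (shape–rate) is (a−1)/b = 43/8 ≈ 5.375.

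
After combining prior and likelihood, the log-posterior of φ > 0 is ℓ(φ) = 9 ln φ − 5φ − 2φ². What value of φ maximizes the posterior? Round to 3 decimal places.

ℓ'(φ) = 9/φ − 5 − 4φ. Setting this to zero and multiplying by φ: 4φ² + 5φ − 9 = 0.
φ = (−5 + √(5² + 4·4·9)) / (2·4) = (−5 + √169) / 8 = (−5 + 13)/8 = 1.
ℓ''(φ) = −9/φ² − 4 < 0, confirming a maximum.

φ̂_MAP = 1.000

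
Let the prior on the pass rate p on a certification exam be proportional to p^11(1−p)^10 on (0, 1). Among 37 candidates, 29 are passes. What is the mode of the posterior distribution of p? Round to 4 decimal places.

The prior density ∝ p^11(1−p)^10 is the kernel of Beta(12, 11).
Data: 29 successes in 37 trials. The binomial likelihood contributes p^29(1−p)^8, so the posterior is Beta(12+29, 11+8) = Beta(41, 19).
For Beta(a, b) with a, b > 1 the mode is (a−1)/(a+b−2) = 40/58 ≈ 0.6897.

p̂_MAP = 0.6897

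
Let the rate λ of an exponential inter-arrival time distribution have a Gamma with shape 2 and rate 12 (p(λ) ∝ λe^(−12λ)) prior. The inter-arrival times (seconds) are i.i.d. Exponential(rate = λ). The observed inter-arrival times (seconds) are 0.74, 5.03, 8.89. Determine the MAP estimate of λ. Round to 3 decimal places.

λ̂_MAP = 0.150

The Exponential(rate=λ) likelihood is ∝ λ^n e^(−λΣtᵢ). Here n = 3 and Σtᵢ = 0.74 + 5.03 + 8.89 = 14.66.
Posterior ∝ λe^(−12λ) · λ^3e^(−14.66λ) = λ^4e^(−26.66λ), i.e. Gamma(5, 26.66).
Mode = (a−1)/b = 4/26.66 ≈ 0.150.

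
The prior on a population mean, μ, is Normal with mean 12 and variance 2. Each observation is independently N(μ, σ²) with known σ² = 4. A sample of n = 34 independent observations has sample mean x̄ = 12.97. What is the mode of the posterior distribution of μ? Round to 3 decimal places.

μ̂_MAP = 12.916

n = 34, x̄ = 12.97.
For a Normal prior and Normal likelihood with known variance, the posterior is Normal; its mode equals its mean, the precision-weighted average.
Prior precision 1/σ₀² = 1/2 = 0.5; data precision n/σ² = 34/4 = 8.5.
μ̂ = (0.5·12 + 8.5·12.97) / (0.5 + 8.5) = 116.245/9 = 23249/1800 ≈ 12.916.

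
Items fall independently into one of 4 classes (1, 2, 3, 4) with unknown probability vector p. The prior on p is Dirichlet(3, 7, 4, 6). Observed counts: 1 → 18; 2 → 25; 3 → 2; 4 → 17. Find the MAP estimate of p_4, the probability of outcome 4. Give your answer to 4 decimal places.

The posterior is Dirichlet(αᵢ + nᵢ) = Dirichlet(21, 32, 6, 23).
For a Dirichlet(a₁,…,a_K) with all aᵢ > 1, the mode has j-th component (aⱼ − 1)/(Σaᵢ − K).
Here Σaᵢ = 82 and K = 4, so p_4 = (23 − 1)/(82 − 4) = 22/78 ≈ 0.2821.

MAP estimate: 0.2821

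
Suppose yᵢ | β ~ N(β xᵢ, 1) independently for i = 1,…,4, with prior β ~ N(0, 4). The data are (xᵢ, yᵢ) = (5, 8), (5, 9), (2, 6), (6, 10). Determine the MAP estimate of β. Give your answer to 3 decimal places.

log p(β | y) = −Σ(yᵢ − βxᵢ)²/(2·1) − β²/(2·4) + const.
Setting the derivative to zero: Σxᵢ(yᵢ − βxᵢ)/1 − β/4 = 0, so β = Σxᵢyᵢ / (Σxᵢ² + σ²/τ²).
Σxᵢyᵢ = 5·8 + 5·9 + 2·6 + 6·10 = 157; Σxᵢ² = 90; σ²/τ² = 0.25.
β̂_MAP = 157 / (90 + 0.25) = 157/90.25 ≈ 1.740.

β̂_MAP = 1.740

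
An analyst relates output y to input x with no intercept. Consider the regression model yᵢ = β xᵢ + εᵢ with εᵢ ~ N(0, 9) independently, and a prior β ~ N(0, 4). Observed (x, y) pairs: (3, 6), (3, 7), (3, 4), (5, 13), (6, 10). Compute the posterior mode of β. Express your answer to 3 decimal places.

log p(β | y) = −Σ(yᵢ − βxᵢ)²/(2·9) − β²/(2·4) + const.
Setting the derivative to zero: Σxᵢ(yᵢ − βxᵢ)/9 − β/4 = 0, so β = Σxᵢyᵢ / (Σxᵢ² + σ²/τ²).
Σxᵢyᵢ = 3·6 + 3·7 + 3·4 + 5·13 + 6·10 = 176; Σxᵢ² = 88; σ²/τ² = 2.25.
β̂_MAP = 176 / (88 + 2.25) = 176/90.25 ≈ 1.950.

β̂_MAP = 1.950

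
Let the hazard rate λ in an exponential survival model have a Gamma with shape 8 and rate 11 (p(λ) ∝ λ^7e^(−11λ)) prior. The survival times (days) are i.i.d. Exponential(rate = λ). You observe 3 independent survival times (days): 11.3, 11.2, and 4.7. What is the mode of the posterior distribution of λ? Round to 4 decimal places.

The Exponential(rate=λ) likelihood is ∝ λ^n e^(−λΣtᵢ). Here n = 3 and Σtᵢ = 11.3 + 11.2 + 4.7 = 27.2.
Posterior ∝ λ^7e^(−11λ) · λ^3e^(−27.2λ) = λ^10e^(−38.2λ), i.e. Gamma(11, 38.2).
Mode = (a−1)/b = 10/38.2 ≈ 0.2618.

λ̂_MAP = 0.2618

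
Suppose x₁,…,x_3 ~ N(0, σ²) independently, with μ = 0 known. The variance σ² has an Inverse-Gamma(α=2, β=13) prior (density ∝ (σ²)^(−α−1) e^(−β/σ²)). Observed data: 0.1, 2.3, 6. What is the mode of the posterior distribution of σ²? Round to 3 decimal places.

Sum of squared deviations about the known mean: SS = (0.1−0)² + (2.3−0)² + (6−0)² = 41.3.
The Normal likelihood contributes (σ²)^(−n/2) exp(−SS/(2σ²)), so the posterior is Inverse-Gamma(α + n/2, β + SS/2) = Inverse-Gamma(3.5, 33.65).
The mode of Inverse-Gamma(a, b) is b/(a+1) = 33.65/4.5 ≈ 7.478.

σ̂²_MAP = 7.478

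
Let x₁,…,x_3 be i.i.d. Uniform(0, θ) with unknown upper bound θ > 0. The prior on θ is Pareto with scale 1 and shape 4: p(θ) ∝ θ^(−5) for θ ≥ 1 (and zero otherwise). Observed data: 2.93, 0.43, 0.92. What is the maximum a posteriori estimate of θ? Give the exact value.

The Uniform(0, θ) likelihood is θ^(−n) for θ ≥ max(xᵢ), zero otherwise. Here max(xᵢ) = 2.93.
Posterior ∝ θ^(−5) · θ^(−3) = θ^(−8) on θ ≥ max(1, 2.93) = 2.93.
This density is strictly decreasing in θ, so the posterior mode lies at the lower boundary of the support.

θ̂_MAP = 2.93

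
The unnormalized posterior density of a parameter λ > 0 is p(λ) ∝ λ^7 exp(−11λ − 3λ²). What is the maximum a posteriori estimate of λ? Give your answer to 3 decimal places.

λ̂_MAP = 0.500

ℓ'(λ) = 7/λ − 11 − 6λ. Setting this to zero and multiplying by λ: 6λ² + 11λ − 7 = 0.
λ = (−11 + √(11² + 4·6·7)) / (2·6) = (−11 + √289) / 12 = (−11 + 17)/12 = 1/2.
ℓ''(λ) = −7/λ² − 6 < 0, confirming a maximum.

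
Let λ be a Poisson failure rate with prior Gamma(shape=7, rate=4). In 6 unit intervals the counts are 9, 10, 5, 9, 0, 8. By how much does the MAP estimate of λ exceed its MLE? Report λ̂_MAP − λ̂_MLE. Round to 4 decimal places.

Σxᵢ = 41. Posterior is Gamma(48, 10); MAP = (48−1)/10 = 47/10 ≈ 4.70000.
MLE = x̄ = 41/6 ≈ 6.83333.
Difference = 47/10 − 41/6 = -32/15 ≈ -2.1333.

MAP − MLE = -2.1333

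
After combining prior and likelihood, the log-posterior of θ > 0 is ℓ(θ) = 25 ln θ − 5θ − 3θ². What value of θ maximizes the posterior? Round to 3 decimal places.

ℓ'(θ) = 25/θ − 5 − 6θ. Setting this to zero and multiplying by θ: 6θ² + 5θ − 25 = 0.
θ = (−5 + √(5² + 4·6·25)) / (2·6) = (−5 + √625) / 12 = (−5 + 25)/12 = 5/3.
ℓ''(θ) = −25/θ² − 6 < 0, confirming a maximum.

θ̂_MAP = 1.667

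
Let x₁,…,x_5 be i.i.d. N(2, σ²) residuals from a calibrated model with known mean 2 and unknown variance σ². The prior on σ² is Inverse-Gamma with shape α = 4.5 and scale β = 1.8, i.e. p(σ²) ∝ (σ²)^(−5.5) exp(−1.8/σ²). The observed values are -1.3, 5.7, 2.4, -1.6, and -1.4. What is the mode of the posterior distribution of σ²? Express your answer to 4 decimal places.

Sum of squared deviations about the known mean: SS = (-1.3−2)² + (5.7−2)² + (2.4−2)² + (-1.6−2)² + (-1.4−2)² = 49.26.
The Normal likelihood contributes (σ²)^(−n/2) exp(−SS/(2σ²)), so the posterior is Inverse-Gamma(α + n/2, β + SS/2) = Inverse-Gamma(7, 26.43).
The mode of Inverse-Gamma(a, b) is b/(a+1) = 26.43/8 ≈ 3.3038.

σ̂²_MAP = 3.3038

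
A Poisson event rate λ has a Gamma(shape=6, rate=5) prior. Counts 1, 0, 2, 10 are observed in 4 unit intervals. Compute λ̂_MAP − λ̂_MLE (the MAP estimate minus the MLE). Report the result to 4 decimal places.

MAP − MLE = -1.2500

Σxᵢ = 13. Posterior is Gamma(19, 9); MAP = (19−1)/9 = 18/9 ≈ 2.00000.
MLE = x̄ = 13/4 ≈ 3.25000.
Difference = 18/9 − 13/4 = -5/4 ≈ -1.2500.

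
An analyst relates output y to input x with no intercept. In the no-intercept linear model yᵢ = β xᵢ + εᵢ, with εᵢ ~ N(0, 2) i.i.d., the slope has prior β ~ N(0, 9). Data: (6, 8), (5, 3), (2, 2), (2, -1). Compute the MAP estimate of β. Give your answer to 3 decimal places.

β̂_MAP = 0.939

log p(β | y) = −Σ(yᵢ − βxᵢ)²/(2·2) − β²/(2·9) + const.
Setting the derivative to zero: Σxᵢ(yᵢ − βxᵢ)/2 − β/9 = 0, so β = Σxᵢyᵢ / (Σxᵢ² + σ²/τ²).
Σxᵢyᵢ = 6·8 + 5·3 + 2·2 + 2·(-1) = 65; Σxᵢ² = 69; σ²/τ² = 2/9.
β̂_MAP = 65 / (69 + 2/9) = 65/(623/9) = 585/623 ≈ 0.939.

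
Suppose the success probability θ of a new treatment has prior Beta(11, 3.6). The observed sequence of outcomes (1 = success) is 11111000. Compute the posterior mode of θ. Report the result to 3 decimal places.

Prior: Beta(11, 3.6).
Data: 5 successes in 8 trials (from the sequence). The binomial likelihood contributes θ^5(1−θ)^3, so the posterior is Beta(11+5, 3.6+3) = Beta(16, 6.6).
For Beta(a, b) with a, b > 1 the mode is (a−1)/(a+b−2) = 15/20.6 ≈ 0.728.

θ̂_MAP = 0.728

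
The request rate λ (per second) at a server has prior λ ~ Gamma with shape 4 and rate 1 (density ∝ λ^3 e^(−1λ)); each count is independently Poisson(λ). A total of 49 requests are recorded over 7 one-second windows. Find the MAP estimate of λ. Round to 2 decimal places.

Σxᵢ = 49, n = 7.
Posterior ∝ λ^3e^(−1λ) · λ^49e^(−7λ) = λ^52e^(−8λ), i.e. Gamma(shape=53, rate=8).
The mode of a Gamma(a, b) with a ≥ 1 (shape–rate) is (a−1)/b = 52/8 ≈ 6.50.

λ̂_MAP = 6.50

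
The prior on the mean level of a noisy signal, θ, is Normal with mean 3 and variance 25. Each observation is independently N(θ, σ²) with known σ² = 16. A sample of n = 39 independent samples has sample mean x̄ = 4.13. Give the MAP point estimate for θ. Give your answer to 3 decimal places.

θ̂_MAP = 4.112

n = 39, x̄ = 4.13.
For a Normal prior and Normal likelihood with known variance, the posterior is Normal; its mode equals its mean, the precision-weighted average.
Prior precision 1/σ₀² = 1/25 = 0.04; data precision n/σ² = 39/16 = 2.4375.
θ̂ = (0.04·3 + 2.4375·4.13) / (0.04 + 2.4375) = 10.186875/2.4775 = 16299/3964 ≈ 4.112.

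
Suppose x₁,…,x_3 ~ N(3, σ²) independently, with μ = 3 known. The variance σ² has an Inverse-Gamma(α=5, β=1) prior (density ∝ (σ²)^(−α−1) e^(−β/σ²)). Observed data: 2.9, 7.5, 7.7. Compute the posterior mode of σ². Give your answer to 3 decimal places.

Sum of squared deviations about the known mean: SS = (2.9−3)² + (7.5−3)² + (7.7−3)² = 42.35.
The Normal likelihood contributes (σ²)^(−n/2) exp(−SS/(2σ²)), so the posterior is Inverse-Gamma(α + n/2, β + SS/2) = Inverse-Gamma(6.5, 22.175).
The mode of Inverse-Gamma(a, b) is b/(a+1) = 22.175/7.5 ≈ 2.957.

σ̂²_MAP = 2.957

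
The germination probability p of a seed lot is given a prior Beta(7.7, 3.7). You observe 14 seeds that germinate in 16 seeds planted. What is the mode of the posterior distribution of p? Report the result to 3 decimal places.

Prior: Beta(7.7, 3.7).
Data: 14 successes in 16 trials. The binomial likelihood contributes p^14(1−p)^2, so the posterior is Beta(7.7+14, 3.7+2) = Beta(21.7, 5.7).
For Beta(a, b) with a, b > 1 the mode is (a−1)/(a+b−2) = 20.7/25.4 ≈ 0.815.

p̂_MAP = 0.815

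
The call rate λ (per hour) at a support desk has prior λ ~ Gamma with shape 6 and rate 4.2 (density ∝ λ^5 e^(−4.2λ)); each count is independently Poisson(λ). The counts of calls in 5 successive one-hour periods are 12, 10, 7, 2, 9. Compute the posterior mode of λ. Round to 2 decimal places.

Σxᵢ = 12+10+7+2+9 = 40, with n = 5.
Posterior ∝ λ^5e^(−4.2λ) · λ^40e^(−5λ) = λ^45e^(−9.2λ), i.e. Gamma(shape=46, rate=9.2).
The mode of a Gamma(a, b) with a ≥ 1 (shape–rate) is (a−1)/b = 45/9.2 ≈ 4.89.

λ̂_MAP = 4.89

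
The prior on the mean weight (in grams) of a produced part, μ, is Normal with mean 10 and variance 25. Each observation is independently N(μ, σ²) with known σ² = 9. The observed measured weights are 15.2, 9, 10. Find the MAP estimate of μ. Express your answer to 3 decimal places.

n = 3; x̄ = (15.2 + 9 + 10)/3 = 34.2/3 = 11.4.
For a Normal prior and Normal likelihood with known variance, the posterior is Normal; its mode equals its mean, the precision-weighted average.
Prior precision 1/σ₀² = 1/25 = 0.04; data precision n/σ² = 3/9 = 1/3.
μ̂ = (0.04·10 + (1/3)·11.4) / (0.04 + 1/3) = 4.2/(28/75) = 11.250.

μ̂_MAP = 11.250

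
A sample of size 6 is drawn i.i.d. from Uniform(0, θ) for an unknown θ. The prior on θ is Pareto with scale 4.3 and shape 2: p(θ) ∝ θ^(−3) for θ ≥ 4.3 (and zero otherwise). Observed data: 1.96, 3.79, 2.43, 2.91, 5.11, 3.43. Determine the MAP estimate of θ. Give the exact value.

The Uniform(0, θ) likelihood is θ^(−n) for θ ≥ max(xᵢ), zero otherwise. Here max(xᵢ) = 5.11.
Posterior ∝ θ^(−3) · θ^(−6) = θ^(−9) on θ ≥ max(4.3, 5.11) = 5.11.
This density is strictly decreasing in θ, so the posterior mode lies at the lower boundary of the support.

θ̂_MAP = 5.11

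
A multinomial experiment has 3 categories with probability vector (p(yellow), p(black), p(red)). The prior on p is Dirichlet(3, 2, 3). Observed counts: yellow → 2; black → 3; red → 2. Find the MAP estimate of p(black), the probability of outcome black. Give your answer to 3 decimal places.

The posterior is Dirichlet(αᵢ + nᵢ) = Dirichlet(5, 5, 5).
For a Dirichlet(a₁,…,a_K) with all aᵢ > 1, the mode has j-th component (aⱼ − 1)/(Σaᵢ − K).
Here Σaᵢ = 15 and K = 3, so p(black) = (5 − 1)/(15 − 3) = 4/12 ≈ 0.333.

MAP estimate of p(black) = 0.333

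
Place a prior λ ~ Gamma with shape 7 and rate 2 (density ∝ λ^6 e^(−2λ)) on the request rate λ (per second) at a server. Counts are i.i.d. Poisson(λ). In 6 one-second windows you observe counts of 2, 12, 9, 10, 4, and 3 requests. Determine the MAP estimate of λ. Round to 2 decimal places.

λ̂_MAP = 5.75

Σxᵢ = 2+12+9+10+4+3 = 40, with n = 6.
Posterior ∝ λ^6e^(−2λ) · λ^40e^(−6λ) = λ^46e^(−8λ), i.e. Gamma(shape=47, rate=8).
The mode of a Gamma(a, b) with a ≥ 1 (shape–rate) is (a−1)/b = 46/8 ≈ 5.75.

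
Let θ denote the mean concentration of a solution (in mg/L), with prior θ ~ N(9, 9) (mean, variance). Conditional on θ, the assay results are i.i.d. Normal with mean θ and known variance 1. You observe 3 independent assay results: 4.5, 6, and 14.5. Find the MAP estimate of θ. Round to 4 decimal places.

θ̂_MAP = 8.3571

n = 3; x̄ = (4.5 + 6 + 14.5)/3 = 25/3 = 25/3 ≈ 8.3333.
For a Normal prior and Normal likelihood with known variance, the posterior is Normal; its mode equals its mean, the precision-weighted average.
Prior precision 1/σ₀² = 1/9; data precision n/σ² = 3/1 = 3.
θ̂ = ((1/9)·9 + 3·(25/3)) / (1/9 + 3) = 26/(28/9) = 117/14 ≈ 8.3571.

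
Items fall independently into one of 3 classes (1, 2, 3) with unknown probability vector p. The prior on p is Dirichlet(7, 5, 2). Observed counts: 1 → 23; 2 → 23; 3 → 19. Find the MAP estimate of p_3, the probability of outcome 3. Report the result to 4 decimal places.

MAP estimate: 0.2632

The posterior is Dirichlet(αᵢ + nᵢ) = Dirichlet(30, 28, 21).
For a Dirichlet(a₁,…,a_K) with all aᵢ > 1, the mode has j-th component (aⱼ − 1)/(Σaᵢ − K).
Here Σaᵢ = 79 and K = 3, so p_3 = (21 − 1)/(79 − 3) = 20/76 ≈ 0.2632.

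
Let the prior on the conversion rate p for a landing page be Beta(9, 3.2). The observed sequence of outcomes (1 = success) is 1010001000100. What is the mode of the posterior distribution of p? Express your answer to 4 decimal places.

Prior: Beta(9, 3.2).
Data: 4 successes in 13 trials (from the sequence). The binomial likelihood contributes p^4(1−p)^9, so the posterior is Beta(9+4, 3.2+9) = Beta(13, 12.2).
For Beta(a, b) with a, b > 1 the mode is (a−1)/(a+b−2) = 12/23.2 ≈ 0.5172.

p̂_MAP = 0.5172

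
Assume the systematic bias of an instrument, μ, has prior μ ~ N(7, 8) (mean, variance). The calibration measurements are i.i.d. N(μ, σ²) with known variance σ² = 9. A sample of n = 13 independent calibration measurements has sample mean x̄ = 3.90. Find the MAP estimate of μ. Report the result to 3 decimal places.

μ̂_MAP = 4.147

n = 13, x̄ = 3.90.
For a Normal prior and Normal likelihood with known variance, the posterior is Normal; its mode equals its mean, the precision-weighted average.
Prior precision 1/σ₀² = 1/8 = 0.125; data precision n/σ² = 13/9.
μ̂ = (0.125·7 + (13/9)·3.9) / (0.125 + 13/9) = (781/120)/(113/72) = 2343/565 ≈ 4.147.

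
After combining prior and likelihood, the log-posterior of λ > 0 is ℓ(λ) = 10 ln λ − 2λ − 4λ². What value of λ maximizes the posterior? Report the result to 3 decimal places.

λ̂_MAP = 1.000

ℓ'(λ) = 10/λ − 2 − 8λ. Setting this to zero and multiplying by λ: 8λ² + 2λ − 10 = 0.
λ = (−2 + √(2² + 4·8·10)) / (2·8) = (−2 + √324) / 16 = (−2 + 18)/16 = 1.
ℓ''(λ) = −10/λ² − 8 < 0, confirming a maximum.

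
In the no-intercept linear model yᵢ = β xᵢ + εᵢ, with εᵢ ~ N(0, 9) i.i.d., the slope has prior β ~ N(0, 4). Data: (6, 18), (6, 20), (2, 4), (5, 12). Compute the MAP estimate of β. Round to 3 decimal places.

log p(β | y) = −Σ(yᵢ − βxᵢ)²/(2·9) − β²/(2·4) + const.
Setting the derivative to zero: Σxᵢ(yᵢ − βxᵢ)/9 − β/4 = 0, so β = Σxᵢyᵢ / (Σxᵢ² + σ²/τ²).
Σxᵢyᵢ = 6·18 + 6·20 + 2·4 + 5·12 = 296; Σxᵢ² = 101; σ²/τ² = 2.25.
β̂_MAP = 296 / (101 + 2.25) = 296/103.25 ≈ 2.867.

β̂_MAP = 2.867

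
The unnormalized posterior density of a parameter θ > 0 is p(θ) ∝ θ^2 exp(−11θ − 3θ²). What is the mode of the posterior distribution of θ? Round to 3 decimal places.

ℓ'(θ) = 2/θ − 11 − 6θ. Setting this to zero and multiplying by θ: 6θ² + 11θ − 2 = 0.
θ = (−11 + √(11² + 4·6·2)) / (2·6) = (−11 + √169) / 12 = (−11 + 13)/12 = 1/6.
ℓ''(θ) = −2/θ² − 6 < 0, confirming a maximum.

θ̂_MAP = 0.167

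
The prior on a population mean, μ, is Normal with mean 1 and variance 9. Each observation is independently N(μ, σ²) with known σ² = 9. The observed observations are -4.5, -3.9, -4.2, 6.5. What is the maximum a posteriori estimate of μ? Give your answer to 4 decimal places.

μ̂_MAP = -1.0200

n = 4; x̄ = ((-4.5) + (-3.9) + (-4.2) + 6.5)/4 = -6.1/4 = -1.525.
For a Normal prior and Normal likelihood with known variance, the posterior is Normal; its mode equals its mean, the precision-weighted average.
Prior precision 1/σ₀² = 1/9; data precision n/σ² = 4/9.
μ̂ = ((1/9)·1 + (4/9)·(-1.525)) / (1/9 + 4/9) = (-17/30)/(5/9) = -1.0200.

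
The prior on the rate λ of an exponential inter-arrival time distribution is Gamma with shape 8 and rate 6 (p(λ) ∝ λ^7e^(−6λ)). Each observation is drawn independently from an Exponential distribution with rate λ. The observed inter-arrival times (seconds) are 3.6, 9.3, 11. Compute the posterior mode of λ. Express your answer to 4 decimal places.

The Exponential(rate=λ) likelihood is ∝ λ^n e^(−λΣtᵢ). Here n = 3 and Σtᵢ = 3.6 + 9.3 + 11 = 23.9.
Posterior ∝ λ^7e^(−6λ) · λ^3e^(−23.9λ) = λ^10e^(−29.9λ), i.e. Gamma(11, 29.9).
Mode = (a−1)/b = 10/29.9 ≈ 0.3344.

λ̂_MAP = 0.3344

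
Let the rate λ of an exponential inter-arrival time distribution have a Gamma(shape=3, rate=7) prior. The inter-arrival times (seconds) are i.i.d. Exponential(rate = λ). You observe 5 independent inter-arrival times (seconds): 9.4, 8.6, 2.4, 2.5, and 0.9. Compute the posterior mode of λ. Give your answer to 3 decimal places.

The Exponential(rate=λ) likelihood is ∝ λ^n e^(−λΣtᵢ). Here n = 5 and Σtᵢ = 9.4 + 8.6 + 2.4 + 2.5 + 0.9 = 23.8.
Posterior ∝ λ^2e^(−7λ) · λ^5e^(−23.8λ) = λ^7e^(−30.8λ), i.e. Gamma(8, 30.8).
Mode = (a−1)/b = 7/30.8 ≈ 0.227.

λ̂_MAP = 0.227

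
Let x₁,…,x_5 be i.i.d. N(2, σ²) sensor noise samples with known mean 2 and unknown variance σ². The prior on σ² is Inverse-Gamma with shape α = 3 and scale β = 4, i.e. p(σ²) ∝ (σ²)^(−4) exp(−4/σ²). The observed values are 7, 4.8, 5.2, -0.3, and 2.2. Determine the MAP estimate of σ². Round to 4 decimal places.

Sum of squared deviations about the known mean: SS = (7−2)² + (4.8−2)² + (5.2−2)² + (-0.3−2)² + (2.2−2)² = 48.41.
The Normal likelihood contributes (σ²)^(−n/2) exp(−SS/(2σ²)), so the posterior is Inverse-Gamma(α + n/2, β + SS/2) = Inverse-Gamma(5.5, 28.205).
The mode of Inverse-Gamma(a, b) is b/(a+1) = 28.205/6.5 ≈ 4.3392.

σ̂²_MAP = 4.3392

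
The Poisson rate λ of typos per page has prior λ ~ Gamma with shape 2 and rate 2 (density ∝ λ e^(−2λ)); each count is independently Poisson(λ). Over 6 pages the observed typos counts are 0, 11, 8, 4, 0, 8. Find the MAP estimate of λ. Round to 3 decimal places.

Σxᵢ = 0+11+8+4+0+8 = 31, with n = 6.
Posterior ∝ λe^(−2λ) · λ^31e^(−6λ) = λ^32e^(−8λ), i.e. Gamma(shape=33, rate=8).
The mode of a Gamma(a, b) with a ≥ 1 (shape–rate) is (a−1)/b = 32/8 ≈ 4.000.

λ̂_MAP = 4.000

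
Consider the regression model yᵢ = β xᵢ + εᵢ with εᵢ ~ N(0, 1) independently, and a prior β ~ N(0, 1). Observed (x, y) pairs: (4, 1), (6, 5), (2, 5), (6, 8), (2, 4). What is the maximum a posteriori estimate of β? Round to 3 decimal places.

log p(β | y) = −Σ(yᵢ − βxᵢ)²/(2·1) − β²/(2·1) + const.
Setting the derivative to zero: Σxᵢ(yᵢ − βxᵢ)/1 − β/1 = 0, so β = Σxᵢyᵢ / (Σxᵢ² + σ²/τ²).
Σxᵢyᵢ = 4·1 + 6·5 + 2·5 + 6·8 + 2·4 = 100; Σxᵢ² = 96; σ²/τ² = 1.
β̂_MAP = 100 / (96 + 1) = 100/97 ≈ 1.031.

β̂_MAP = 1.031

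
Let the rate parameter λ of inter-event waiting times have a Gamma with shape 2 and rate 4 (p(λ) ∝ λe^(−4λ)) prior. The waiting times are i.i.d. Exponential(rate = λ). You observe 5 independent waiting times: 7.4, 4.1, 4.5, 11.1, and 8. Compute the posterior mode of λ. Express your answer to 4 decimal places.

λ̂_MAP = 0.1535

The Exponential(rate=λ) likelihood is ∝ λ^n e^(−λΣtᵢ). Here n = 5 and Σtᵢ = 7.4 + 4.1 + 4.5 + 11.1 + 8 = 35.1.
Posterior ∝ λe^(−4λ) · λ^5e^(−35.1λ) = λ^6e^(−39.1λ), i.e. Gamma(7, 39.1).
Mode = (a−1)/b = 6/39.1 ≈ 0.1535.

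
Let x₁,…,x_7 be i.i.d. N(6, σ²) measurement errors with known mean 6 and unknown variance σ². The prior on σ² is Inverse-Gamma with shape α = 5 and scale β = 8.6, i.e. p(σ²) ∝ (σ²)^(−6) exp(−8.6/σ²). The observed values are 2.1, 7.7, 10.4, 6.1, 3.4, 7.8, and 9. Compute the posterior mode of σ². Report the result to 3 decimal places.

σ̂²_MAP = 3.877

Sum of squared deviations about the known mean: SS = (2.1−6)² + (7.7−6)² + (10.4−6)² + (6.1−6)² + (3.4−6)² + (7.8−6)² + (9−6)² = 56.47.
The Normal likelihood contributes (σ²)^(−n/2) exp(−SS/(2σ²)), so the posterior is Inverse-Gamma(α + n/2, β + SS/2) = Inverse-Gamma(8.5, 36.835).
The mode of Inverse-Gamma(a, b) is b/(a+1) = 36.835/9.5 ≈ 3.877.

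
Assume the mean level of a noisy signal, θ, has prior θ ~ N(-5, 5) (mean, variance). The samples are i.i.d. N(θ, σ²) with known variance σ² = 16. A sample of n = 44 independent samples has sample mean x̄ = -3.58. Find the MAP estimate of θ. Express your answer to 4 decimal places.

θ̂_MAP = -3.6763

n = 44, x̄ = -3.58.
For a Normal prior and Normal likelihood with known variance, the posterior is Normal; its mode equals its mean, the precision-weighted average.
Prior precision 1/σ₀² = 1/5 = 0.2; data precision n/σ² = 44/16 = 2.75.
θ̂ = (0.2·(-5) + 2.75·(-3.58)) / (0.2 + 2.75) = (-10.845)/2.95 = -2169/590 ≈ -3.6763.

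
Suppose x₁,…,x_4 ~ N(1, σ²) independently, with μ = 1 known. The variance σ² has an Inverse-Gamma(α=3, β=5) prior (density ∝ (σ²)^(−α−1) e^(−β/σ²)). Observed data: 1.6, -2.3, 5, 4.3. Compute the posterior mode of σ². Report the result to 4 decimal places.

Sum of squared deviations about the known mean: SS = (1.6−1)² + (-2.3−1)² + (5−1)² + (4.3−1)² = 38.14.
The Normal likelihood contributes (σ²)^(−n/2) exp(−SS/(2σ²)), so the posterior is Inverse-Gamma(α + n/2, β + SS/2) = Inverse-Gamma(5, 24.07).
The mode of Inverse-Gamma(a, b) is b/(a+1) = 24.07/6 ≈ 4.0117.

σ̂²_MAP = 4.0117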